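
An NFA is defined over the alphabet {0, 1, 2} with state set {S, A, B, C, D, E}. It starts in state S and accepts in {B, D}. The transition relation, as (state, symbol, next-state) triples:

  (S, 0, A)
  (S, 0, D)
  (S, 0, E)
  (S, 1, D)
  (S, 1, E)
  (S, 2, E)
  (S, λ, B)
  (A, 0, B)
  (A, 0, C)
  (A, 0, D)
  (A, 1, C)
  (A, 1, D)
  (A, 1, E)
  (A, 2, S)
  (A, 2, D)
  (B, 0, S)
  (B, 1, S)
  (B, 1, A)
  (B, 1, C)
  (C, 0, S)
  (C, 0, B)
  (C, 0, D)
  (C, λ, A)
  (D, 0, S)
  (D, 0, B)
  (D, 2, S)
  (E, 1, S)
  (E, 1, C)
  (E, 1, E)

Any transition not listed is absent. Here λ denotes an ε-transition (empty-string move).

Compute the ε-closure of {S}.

Begin with {S}.
ε-move S → B; add B.

{S, B}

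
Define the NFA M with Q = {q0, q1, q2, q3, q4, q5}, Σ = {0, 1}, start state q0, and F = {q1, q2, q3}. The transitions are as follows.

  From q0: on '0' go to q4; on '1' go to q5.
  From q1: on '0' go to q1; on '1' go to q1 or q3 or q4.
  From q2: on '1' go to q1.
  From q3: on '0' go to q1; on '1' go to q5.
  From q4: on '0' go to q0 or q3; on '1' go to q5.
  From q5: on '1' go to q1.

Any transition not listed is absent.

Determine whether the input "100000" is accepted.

No

Start in {q0}.
Read '1': {q0} → {q5}.
Read '0': {q5} → ∅.
The set is empty and remains empty for the remaining 4 symbols.
The final set ∅ contains no accepting state.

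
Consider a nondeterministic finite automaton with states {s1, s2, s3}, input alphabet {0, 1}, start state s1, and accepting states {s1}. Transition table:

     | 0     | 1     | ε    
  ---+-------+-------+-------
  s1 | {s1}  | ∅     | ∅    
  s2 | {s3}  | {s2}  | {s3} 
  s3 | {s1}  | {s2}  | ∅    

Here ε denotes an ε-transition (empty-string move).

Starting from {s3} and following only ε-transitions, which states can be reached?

{s3}

Begin with {s3}.
No ε-moves leave this set, so the closure equals the set itself.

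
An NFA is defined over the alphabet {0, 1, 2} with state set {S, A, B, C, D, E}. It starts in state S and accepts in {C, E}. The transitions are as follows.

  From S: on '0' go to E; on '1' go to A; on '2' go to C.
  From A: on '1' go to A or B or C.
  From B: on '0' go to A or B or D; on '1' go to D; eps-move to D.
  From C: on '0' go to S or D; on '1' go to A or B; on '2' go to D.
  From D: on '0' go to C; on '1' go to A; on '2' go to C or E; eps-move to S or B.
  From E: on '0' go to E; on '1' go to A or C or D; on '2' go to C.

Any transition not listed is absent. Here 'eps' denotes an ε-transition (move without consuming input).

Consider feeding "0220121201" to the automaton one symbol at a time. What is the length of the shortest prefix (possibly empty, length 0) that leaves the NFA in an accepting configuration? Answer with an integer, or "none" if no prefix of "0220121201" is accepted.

Start in {S}.
Read '0': S→{E}; now {E}.
None of the earlier sets intersect F, but {E} does.

1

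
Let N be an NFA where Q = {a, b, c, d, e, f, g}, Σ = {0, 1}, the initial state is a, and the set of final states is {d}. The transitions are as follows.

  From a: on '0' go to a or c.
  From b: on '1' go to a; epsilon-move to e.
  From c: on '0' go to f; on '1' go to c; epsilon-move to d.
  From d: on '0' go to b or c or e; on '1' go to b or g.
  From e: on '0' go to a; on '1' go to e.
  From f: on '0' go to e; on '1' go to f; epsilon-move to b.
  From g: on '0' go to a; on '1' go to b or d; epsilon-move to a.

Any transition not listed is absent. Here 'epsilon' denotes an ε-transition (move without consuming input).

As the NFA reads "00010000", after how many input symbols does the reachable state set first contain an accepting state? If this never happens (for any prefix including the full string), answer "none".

Start in {a}.
Read '0': a→{a, c}; union {a, c}; ε-closure = {a, c, d}.
None of the earlier sets intersect F, but {a, c, d} does.

1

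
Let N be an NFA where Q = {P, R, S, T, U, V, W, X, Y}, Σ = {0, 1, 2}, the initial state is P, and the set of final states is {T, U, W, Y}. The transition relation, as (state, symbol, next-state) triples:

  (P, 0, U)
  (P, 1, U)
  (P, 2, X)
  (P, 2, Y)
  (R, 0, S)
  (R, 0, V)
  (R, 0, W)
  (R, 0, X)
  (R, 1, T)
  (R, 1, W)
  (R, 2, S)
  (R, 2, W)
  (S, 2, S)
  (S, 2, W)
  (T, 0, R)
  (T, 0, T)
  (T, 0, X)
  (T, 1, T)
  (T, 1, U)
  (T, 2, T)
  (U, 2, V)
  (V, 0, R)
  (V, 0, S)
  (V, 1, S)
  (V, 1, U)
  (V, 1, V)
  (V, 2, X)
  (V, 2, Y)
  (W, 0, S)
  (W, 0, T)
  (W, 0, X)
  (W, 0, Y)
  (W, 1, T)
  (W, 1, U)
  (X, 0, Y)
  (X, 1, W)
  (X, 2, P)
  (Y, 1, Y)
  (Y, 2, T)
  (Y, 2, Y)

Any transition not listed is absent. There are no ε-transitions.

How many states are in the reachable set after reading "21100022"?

6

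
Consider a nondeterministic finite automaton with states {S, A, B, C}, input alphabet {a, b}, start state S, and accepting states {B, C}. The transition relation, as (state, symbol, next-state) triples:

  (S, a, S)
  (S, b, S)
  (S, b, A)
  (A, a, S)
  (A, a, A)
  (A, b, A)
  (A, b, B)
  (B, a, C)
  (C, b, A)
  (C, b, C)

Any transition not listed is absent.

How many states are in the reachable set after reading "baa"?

Start in {S}.
Read 'b': S→{S, A}; now {S, A}.
Read 'a': S→{S}, A→{S, A}; now {S, A}.
Read 'a': S→{S}, A→{S, A}; now {S, A}.
That set has 2 states.

2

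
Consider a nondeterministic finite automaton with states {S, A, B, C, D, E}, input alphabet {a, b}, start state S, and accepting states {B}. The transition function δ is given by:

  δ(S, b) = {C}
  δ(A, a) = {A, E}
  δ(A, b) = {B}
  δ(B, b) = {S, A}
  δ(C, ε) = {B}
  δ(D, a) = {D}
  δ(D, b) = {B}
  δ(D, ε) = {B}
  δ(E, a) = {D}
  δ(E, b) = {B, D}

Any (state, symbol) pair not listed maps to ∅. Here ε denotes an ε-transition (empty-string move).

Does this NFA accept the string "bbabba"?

Start in {S}.
Read 'b': {S} → {B, C}.
Read 'b': {B, C} → {S, A}.
Read 'a': {S, A} → {A, E}.
Read 'b': {A, E} → {B, D}.
Read 'b': {B, D} → {S, A, B}.
Read 'a': {S, A, B} → {A, E}.
The final set {A, E} contains no accepting state.

No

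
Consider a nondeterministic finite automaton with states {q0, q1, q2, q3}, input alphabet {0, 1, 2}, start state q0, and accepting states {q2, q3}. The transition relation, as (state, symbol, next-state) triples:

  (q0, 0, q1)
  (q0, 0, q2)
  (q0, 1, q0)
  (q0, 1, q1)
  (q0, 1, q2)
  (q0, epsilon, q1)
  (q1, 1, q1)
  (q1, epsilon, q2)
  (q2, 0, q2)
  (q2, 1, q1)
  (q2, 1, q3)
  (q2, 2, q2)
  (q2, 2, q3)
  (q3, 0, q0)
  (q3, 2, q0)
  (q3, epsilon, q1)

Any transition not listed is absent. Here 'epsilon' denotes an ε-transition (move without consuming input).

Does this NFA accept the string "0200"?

Start: ε-closure({q0}) = {q0, q1, q2}.
Read '0': q0→{q1, q2}, q1→∅, q2→{q2}; now {q1, q2}.
Read '2': q1→∅, q2→{q2, q3}; union {q2, q3}; ε-closure = {q1, q2, q3}.
Read '0': q1→∅, q2→{q2}, q3→{q0}; union {q0, q2}; ε-closure = {q0, q1, q2}.
Read '0': q0→{q1, q2}, q1→∅, q2→{q2}; now {q1, q2}.
The final set {q1, q2} contains the accepting state q2.

Yes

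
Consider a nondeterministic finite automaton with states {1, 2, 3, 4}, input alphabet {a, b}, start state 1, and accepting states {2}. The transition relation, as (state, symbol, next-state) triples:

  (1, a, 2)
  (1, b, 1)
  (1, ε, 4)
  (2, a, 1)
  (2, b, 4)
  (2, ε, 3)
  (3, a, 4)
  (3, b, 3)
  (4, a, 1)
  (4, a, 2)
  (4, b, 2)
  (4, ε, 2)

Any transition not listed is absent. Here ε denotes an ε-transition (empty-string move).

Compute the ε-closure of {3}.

Begin with {3}.
No ε-moves leave this set, so the closure equals the set itself.

{3}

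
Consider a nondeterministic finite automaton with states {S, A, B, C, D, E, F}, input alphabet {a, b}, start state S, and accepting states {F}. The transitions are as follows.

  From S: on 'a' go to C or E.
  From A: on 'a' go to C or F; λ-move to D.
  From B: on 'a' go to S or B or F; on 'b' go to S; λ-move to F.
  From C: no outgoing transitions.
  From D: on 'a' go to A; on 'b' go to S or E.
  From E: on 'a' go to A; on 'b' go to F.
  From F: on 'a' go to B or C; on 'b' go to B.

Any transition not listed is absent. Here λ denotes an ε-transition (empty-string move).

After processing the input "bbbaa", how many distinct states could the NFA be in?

0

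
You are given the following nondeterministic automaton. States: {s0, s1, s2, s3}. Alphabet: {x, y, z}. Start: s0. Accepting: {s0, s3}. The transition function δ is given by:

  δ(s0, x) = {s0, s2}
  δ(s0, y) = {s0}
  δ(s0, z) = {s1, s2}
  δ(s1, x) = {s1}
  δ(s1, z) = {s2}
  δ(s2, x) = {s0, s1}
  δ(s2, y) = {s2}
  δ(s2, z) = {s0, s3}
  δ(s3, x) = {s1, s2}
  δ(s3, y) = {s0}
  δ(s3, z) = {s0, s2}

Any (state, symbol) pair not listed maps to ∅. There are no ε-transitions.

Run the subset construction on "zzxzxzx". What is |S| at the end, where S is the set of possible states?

Start in {s0}.
Read 'z': {s0} → {s1, s2}.
Read 'z': {s1, s2} → {s0, s2, s3}.
Read 'x': {s0, s2, s3} → {s0, s1, s2}.
Read 'z': {s0, s1, s2} → {s0, s1, s2, s3}.
Read 'x': {s0, s1, s2, s3} → {s0, s1, s2}.
Read 'z': {s0, s1, s2} → {s0, s1, s2, s3}.
Read 'x': {s0, s1, s2, s3} → {s0, s1, s2}.
That set has 3 states.

3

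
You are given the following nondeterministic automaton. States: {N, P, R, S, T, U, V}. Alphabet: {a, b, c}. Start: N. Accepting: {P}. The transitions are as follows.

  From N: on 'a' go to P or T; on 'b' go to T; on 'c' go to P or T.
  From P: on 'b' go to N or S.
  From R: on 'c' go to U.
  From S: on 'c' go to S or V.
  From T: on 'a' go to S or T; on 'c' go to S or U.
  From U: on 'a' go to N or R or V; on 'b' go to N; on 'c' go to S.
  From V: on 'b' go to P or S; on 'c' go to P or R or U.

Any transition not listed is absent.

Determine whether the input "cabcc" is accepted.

Start in {N}.
Read 'c': {N} → {P, T}.
Read 'a': {P, T} → {S, T}.
Read 'b': {S, T} → ∅.
The set is empty and remains empty for the remaining 2 symbols.
The final set ∅ contains no accepting state.

No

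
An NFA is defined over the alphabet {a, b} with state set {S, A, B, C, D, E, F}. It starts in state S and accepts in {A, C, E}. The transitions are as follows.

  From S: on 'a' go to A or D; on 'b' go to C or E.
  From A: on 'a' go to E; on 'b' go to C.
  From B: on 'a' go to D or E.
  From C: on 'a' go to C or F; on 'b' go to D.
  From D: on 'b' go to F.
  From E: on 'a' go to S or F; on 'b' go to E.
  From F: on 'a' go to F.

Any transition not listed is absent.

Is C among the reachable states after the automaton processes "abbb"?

Start in {S}.
Read 'a': S→{A, D}; now {A, D}.
Read 'b': A→{C}, D→{F}; now {C, F}.
Read 'b': C→{D}, F→∅; now {D}.
Read 'b': D→{F}; now {F}.
State C is not in {F}.

No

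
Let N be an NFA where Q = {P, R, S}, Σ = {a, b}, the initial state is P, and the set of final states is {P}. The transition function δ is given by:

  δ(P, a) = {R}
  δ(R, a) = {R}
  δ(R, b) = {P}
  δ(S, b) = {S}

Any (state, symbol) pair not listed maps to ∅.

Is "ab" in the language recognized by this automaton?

Yes

Start in {P}.
Read 'a': P→{R}; now {R}.
Read 'b': R→{P}; now {P}.
The final set {P} contains the accepting state P.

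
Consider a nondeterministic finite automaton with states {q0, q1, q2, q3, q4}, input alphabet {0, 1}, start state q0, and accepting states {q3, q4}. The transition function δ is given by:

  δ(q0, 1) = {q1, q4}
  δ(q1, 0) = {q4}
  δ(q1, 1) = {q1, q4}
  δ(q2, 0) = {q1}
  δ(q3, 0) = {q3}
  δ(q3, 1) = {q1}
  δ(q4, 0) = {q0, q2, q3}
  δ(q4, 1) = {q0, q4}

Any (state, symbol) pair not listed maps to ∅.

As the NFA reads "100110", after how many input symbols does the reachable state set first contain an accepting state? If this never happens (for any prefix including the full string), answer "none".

1

Start in {q0}.
Read '1': q0→{q1, q4}; now {q1, q4}.
None of the earlier sets intersect F, but {q1, q4} does.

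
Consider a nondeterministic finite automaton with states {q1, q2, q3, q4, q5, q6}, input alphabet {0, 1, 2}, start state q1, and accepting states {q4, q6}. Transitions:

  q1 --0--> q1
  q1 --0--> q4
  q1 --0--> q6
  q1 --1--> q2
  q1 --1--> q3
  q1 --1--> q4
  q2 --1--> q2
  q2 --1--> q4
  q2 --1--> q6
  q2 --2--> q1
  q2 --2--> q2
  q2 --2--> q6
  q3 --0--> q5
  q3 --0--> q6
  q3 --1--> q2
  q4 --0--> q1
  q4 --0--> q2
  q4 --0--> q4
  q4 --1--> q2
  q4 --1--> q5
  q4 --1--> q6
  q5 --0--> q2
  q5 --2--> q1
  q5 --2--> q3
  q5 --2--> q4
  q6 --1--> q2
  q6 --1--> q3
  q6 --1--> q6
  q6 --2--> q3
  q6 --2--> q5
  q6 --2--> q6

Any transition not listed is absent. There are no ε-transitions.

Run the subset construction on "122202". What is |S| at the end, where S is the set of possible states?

6

Start in {q1}.
Read '1': {q1} → {q2, q3, q4}.
Read '2': {q2, q3, q4} → {q1, q2, q6}.
Read '2': {q1, q2, q6} → {q1, q2, q3, q5, q6}.
Read '2': {q1, q2, q3, q5, q6} → {q1, q2, q3, q4, q5, q6}.
Read '0': {q1, q2, q3, q4, q5, q6} → {q1, q2, q4, q5, q6}.
Read '2': {q1, q2, q4, q5, q6} → {q1, q2, q3, q4, q5, q6}.
That set has 6 states.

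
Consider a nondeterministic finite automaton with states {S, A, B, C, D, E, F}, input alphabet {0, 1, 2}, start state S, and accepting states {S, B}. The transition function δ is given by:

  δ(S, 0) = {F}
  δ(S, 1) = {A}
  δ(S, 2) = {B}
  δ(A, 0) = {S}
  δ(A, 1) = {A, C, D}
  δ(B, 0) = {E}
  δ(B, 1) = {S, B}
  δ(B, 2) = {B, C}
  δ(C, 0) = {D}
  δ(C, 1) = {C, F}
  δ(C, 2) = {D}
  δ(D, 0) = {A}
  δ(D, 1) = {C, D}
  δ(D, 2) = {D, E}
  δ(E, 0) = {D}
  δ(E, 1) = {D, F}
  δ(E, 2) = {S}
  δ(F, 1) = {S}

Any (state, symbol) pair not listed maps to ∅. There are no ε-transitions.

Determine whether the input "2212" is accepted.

Yes

Start in {S}.
Read '2': S→{B}; now {B}.
Read '2': B→{B, C}; now {B, C}.
Read '1': B→{S, B}, C→{C, F}; now {S, B, C, F}.
Read '2': S→{B}, B→{B, C}, C→{D}, F→∅; now {B, C, D}.
The final set {B, C, D} contains the accepting state B.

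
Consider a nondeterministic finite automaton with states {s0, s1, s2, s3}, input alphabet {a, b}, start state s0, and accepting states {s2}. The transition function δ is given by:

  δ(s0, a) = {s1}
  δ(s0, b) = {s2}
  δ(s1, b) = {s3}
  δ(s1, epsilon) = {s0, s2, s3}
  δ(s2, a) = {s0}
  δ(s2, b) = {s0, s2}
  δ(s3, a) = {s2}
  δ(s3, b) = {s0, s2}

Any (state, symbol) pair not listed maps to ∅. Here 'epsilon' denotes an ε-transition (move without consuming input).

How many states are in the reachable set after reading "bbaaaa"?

Start in {s0}.
Read 'b': s0→{s2}; now {s2}.
Read 'b': s2→{s0, s2}; now {s0, s2}.
Read 'a': s0→{s1}, s2→{s0}; union {s0, s1}; ε-closure = {s0, s1, s2, s3}.
Read 'a': s0→{s1}, s1→∅, s2→{s0}, s3→{s2}; union {s0, s1, s2}; ε-closure = {s0, s1, s2, s3}.
Read 'a': s0→{s1}, s1→∅, s2→{s0}, s3→{s2}; union {s0, s1, s2}; ε-closure = {s0, s1, s2, s3}.
Read 'a': s0→{s1}, s1→∅, s2→{s0}, s3→{s2}; union {s0, s1, s2}; ε-closure = {s0, s1, s2, s3}.
That set has 4 states.

4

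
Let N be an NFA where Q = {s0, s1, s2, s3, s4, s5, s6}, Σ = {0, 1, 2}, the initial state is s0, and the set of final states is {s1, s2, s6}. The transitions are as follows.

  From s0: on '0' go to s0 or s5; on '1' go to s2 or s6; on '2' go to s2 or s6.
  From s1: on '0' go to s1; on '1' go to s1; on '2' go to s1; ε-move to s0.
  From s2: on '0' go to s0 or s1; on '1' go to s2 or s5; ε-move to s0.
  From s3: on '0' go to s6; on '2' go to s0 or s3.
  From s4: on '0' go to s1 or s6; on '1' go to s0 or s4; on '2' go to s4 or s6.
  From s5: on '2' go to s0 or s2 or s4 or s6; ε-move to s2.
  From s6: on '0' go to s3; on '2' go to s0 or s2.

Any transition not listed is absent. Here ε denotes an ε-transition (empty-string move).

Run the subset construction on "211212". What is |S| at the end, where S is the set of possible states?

4

Start in {s0}.
Read '2': {s0} → {s0, s2, s6}.
Read '1': {s0, s2, s6} → {s0, s2, s5, s6}.
Read '1': {s0, s2, s5, s6} → {s0, s2, s5, s6}.
Read '2': {s0, s2, s5, s6} → {s0, s2, s4, s6}.
Read '1': {s0, s2, s4, s6} → {s0, s2, s4, s5, s6}.
Read '2': {s0, s2, s4, s5, s6} → {s0, s2, s4, s6}.
That set has 4 states.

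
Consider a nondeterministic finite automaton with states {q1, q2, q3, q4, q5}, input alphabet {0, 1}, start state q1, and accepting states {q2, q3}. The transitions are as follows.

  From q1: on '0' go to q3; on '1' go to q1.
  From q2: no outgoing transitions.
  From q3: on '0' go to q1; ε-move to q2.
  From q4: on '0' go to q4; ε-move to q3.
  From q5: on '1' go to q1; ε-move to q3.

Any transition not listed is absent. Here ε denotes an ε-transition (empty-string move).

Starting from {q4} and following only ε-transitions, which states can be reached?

{q2, q3, q4}

Begin with {q4}.
ε-move q4 → q3; add q3.
ε-move q3 → q2; add q2.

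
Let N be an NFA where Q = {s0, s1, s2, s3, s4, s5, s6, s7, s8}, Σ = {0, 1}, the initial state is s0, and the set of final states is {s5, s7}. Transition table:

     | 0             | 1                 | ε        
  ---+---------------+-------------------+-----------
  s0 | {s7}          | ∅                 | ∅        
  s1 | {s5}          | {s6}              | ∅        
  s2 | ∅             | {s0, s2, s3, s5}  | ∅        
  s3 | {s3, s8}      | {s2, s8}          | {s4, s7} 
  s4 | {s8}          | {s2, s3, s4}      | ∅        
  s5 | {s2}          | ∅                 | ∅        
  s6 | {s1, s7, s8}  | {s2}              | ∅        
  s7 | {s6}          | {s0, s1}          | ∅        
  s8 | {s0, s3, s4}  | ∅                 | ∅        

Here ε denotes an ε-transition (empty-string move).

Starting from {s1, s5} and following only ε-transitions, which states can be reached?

{s1, s5}

Begin with {s1, s5}.
No ε-moves leave this set, so the closure equals the set itself.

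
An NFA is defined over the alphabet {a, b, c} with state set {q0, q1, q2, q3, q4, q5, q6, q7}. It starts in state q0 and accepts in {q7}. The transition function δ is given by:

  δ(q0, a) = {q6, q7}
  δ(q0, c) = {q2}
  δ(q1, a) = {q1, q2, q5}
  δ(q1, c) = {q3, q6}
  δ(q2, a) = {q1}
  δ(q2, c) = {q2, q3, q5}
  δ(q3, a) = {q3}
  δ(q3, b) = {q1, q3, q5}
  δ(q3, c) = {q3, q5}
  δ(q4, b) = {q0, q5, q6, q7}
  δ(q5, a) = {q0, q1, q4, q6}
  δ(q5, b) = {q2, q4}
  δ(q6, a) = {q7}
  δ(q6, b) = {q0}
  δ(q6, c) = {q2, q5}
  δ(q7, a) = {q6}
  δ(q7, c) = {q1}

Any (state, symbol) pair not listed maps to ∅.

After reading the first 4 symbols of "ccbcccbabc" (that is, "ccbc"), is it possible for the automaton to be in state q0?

No

Start in {q0}.
Read 'c': {q0} → {q2}.
Read 'c': {q2} → {q2, q3, q5}.
Read 'b': {q2, q3, q5} → {q1, q2, q3, q4, q5}.
Read 'c': {q1, q2, q3, q4, q5} → {q2, q3, q5, q6}.
State q0 is not in {q2, q3, q5, q6}.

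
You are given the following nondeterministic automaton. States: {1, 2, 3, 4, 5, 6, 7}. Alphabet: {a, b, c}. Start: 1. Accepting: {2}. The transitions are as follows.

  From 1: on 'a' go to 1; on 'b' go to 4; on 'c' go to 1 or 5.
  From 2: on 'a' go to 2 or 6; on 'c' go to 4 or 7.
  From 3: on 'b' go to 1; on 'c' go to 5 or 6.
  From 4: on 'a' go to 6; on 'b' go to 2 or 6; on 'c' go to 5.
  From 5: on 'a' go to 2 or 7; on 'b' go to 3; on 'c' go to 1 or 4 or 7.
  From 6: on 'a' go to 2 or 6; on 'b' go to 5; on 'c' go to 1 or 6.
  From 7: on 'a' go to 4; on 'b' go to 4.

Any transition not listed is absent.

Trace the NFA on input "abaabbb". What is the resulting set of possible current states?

Start in {1}.
Read 'a': 1→{1}; now {1}.
Read 'b': 1→{4}; now {4}.
Read 'a': 4→{6}; now {6}.
Read 'a': 6→{2, 6}; now {2, 6}.
Read 'b': 2→∅, 6→{5}; now {5}.
Read 'b': 5→{3}; now {3}.
Read 'b': 3→{1}; now {1}.

{1}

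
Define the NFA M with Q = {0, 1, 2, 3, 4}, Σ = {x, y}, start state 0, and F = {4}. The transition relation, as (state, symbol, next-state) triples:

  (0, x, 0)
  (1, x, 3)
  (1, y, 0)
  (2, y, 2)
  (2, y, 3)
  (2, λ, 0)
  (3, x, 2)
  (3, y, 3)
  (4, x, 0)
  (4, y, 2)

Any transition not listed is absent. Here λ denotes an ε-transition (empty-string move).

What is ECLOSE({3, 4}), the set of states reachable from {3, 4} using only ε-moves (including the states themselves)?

{3, 4}

Begin with {3, 4}.
No ε-moves leave this set, so the closure equals the set itself.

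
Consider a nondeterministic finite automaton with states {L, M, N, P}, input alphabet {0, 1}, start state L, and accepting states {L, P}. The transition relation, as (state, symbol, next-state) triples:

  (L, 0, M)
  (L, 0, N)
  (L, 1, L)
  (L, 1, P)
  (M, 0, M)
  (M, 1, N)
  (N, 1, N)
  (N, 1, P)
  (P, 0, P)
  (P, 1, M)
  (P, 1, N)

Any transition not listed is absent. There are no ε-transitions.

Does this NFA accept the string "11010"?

Yes

Start in {L}.
Read '1': {L} → {L, P}.
Read '1': {L, P} → {L, M, N, P}.
Read '0': {L, M, N, P} → {M, N, P}.
Read '1': {M, N, P} → {M, N, P}.
Read '0': {M, N, P} → {M, P}.
The final set {M, P} contains the accepting state P.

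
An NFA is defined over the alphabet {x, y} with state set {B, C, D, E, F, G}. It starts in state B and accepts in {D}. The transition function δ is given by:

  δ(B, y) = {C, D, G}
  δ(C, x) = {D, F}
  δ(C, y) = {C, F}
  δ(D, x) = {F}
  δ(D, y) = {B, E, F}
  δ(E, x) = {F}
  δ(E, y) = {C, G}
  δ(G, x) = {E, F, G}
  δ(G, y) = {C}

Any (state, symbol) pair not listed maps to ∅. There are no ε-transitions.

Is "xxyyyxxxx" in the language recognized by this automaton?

No

Start in {B}.
Read 'x': {B} → ∅.
The set is empty and remains empty for the remaining 8 symbols.
The final set ∅ contains no accepting state.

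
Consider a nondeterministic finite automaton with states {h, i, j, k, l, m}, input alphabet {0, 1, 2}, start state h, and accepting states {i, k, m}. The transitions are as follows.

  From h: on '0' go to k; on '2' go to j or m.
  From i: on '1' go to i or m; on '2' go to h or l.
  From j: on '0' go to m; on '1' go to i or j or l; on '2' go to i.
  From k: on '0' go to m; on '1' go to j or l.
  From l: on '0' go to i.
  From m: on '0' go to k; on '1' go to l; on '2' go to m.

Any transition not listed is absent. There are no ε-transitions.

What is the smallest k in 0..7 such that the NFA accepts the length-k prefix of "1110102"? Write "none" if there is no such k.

none

Start in {h}.
Read '1': h→∅; now ∅.
The set is empty and remains empty for the remaining 6 symbols.
No reachable set along the way intersects F.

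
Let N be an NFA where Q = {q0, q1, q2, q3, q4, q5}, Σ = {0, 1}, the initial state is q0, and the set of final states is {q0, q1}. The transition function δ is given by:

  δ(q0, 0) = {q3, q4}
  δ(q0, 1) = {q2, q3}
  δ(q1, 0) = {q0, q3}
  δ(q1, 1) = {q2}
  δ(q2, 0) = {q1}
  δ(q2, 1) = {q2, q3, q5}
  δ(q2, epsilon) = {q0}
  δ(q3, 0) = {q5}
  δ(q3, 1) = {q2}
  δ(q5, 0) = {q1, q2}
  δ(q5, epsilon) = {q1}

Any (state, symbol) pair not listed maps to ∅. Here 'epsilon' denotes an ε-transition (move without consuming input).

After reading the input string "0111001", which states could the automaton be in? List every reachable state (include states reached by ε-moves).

{q0, q1, q2, q3, q5}

Start in {q0}.
Read '0': {q0} → {q3, q4}.
Read '1': {q3, q4} → {q0, q2}.
Read '1': {q0, q2} → {q0, q1, q2, q3, q5}.
Read '1': {q0, q1, q2, q3, q5} → {q0, q1, q2, q3, q5}.
Read '0': {q0, q1, q2, q3, q5} → {q0, q1, q2, q3, q4, q5}.
Read '0': {q0, q1, q2, q3, q4, q5} → {q0, q1, q2, q3, q4, q5}.
Read '1': {q0, q1, q2, q3, q4, q5} → {q0, q1, q2, q3, q5}.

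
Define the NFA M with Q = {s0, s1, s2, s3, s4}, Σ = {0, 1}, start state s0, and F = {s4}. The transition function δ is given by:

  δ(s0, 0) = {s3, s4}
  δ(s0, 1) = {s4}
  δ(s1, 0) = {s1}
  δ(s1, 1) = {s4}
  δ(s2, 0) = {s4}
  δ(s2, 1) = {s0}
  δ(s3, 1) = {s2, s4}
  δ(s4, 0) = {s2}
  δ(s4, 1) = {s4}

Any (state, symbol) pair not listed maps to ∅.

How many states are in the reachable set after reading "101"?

1

Start in {s0}.
Read '1': {s0} → {s4}.
Read '0': {s4} → {s2}.
Read '1': {s2} → {s0}.
That set has 1 state.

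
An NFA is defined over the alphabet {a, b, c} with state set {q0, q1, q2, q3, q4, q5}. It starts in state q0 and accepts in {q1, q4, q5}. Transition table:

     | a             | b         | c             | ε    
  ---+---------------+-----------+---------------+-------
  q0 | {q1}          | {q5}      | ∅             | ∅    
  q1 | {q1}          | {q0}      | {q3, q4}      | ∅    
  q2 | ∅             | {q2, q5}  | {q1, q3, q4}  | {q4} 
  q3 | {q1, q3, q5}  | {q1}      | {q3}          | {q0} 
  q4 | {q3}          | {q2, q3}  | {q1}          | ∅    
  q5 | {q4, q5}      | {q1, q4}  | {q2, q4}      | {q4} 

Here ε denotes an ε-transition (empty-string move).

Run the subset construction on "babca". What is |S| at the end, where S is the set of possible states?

Start in {q0}.
Read 'b': {q0} → {q4, q5}.
Read 'a': {q4, q5} → {q0, q3, q4, q5}.
Read 'b': {q0, q3, q4, q5} → {q0, q1, q2, q3, q4, q5}.
Read 'c': {q0, q1, q2, q3, q4, q5} → {q0, q1, q2, q3, q4}.
Read 'a': {q0, q1, q2, q3, q4} → {q0, q1, q3, q4, q5}.
That set has 5 states.

5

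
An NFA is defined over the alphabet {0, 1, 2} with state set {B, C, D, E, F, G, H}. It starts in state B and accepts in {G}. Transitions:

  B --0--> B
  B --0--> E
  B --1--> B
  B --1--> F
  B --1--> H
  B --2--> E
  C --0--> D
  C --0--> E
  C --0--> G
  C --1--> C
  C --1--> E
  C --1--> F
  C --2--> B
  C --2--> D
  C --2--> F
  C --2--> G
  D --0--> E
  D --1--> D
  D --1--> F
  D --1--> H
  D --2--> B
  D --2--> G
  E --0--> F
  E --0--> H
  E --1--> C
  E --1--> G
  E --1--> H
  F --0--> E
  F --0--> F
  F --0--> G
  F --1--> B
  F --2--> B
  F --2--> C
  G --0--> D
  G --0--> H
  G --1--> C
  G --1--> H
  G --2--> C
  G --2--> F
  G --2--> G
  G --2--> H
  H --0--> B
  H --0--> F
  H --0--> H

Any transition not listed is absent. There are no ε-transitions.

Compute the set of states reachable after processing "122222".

{B, C, D, E, F, G, H}

Start in {B}.
Read '1': {B} → {B, F, H}.
Read '2': {B, F, H} → {B, C, E}.
Read '2': {B, C, E} → {B, D, E, F, G}.
Read '2': {B, D, E, F, G} → {B, C, E, F, G, H}.
Read '2': {B, C, E, F, G, H} → {B, C, D, E, F, G, H}.
Read '2': {B, C, D, E, F, G, H} → {B, C, D, E, F, G, H}.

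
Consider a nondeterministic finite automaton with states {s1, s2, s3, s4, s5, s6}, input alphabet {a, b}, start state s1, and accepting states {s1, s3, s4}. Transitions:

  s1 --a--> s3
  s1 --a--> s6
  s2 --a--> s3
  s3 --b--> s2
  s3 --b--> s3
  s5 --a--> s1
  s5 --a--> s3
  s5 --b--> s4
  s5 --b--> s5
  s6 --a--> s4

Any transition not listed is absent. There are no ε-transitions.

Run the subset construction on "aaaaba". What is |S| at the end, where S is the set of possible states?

0

Start in {s1}.
Read 'a': {s1} → {s3, s6}.
Read 'a': {s3, s6} → {s4}.
Read 'a': {s4} → ∅.
The set is empty and remains empty for the remaining 3 symbols.
That set has 0 states.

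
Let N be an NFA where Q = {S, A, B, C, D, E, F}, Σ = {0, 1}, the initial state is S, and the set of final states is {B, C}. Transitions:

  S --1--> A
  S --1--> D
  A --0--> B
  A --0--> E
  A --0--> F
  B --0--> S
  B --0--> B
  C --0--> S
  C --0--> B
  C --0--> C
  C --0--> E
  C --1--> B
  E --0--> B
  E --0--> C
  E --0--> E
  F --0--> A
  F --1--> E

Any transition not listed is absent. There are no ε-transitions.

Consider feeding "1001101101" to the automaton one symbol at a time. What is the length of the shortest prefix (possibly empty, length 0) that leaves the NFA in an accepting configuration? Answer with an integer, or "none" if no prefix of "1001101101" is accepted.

2

Start in {S}.
Read '1': S→{A, D}; now {A, D}.
Read '0': A→{B, E, F}, D→∅; now {B, E, F}.
None of the earlier sets intersect F, but {B, E, F} does.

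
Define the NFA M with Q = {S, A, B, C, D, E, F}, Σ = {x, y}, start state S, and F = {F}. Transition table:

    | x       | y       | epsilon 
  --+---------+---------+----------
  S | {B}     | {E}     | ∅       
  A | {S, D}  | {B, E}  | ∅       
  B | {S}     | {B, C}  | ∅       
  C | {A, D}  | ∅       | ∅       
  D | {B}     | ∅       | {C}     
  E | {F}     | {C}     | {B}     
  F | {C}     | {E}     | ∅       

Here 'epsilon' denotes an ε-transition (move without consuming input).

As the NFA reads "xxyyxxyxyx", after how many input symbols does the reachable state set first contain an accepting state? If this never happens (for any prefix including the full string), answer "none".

8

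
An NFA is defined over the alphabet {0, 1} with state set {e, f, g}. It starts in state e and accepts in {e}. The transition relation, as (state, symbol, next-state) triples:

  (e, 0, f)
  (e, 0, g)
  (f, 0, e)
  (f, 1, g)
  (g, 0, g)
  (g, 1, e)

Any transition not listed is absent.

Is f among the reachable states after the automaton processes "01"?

No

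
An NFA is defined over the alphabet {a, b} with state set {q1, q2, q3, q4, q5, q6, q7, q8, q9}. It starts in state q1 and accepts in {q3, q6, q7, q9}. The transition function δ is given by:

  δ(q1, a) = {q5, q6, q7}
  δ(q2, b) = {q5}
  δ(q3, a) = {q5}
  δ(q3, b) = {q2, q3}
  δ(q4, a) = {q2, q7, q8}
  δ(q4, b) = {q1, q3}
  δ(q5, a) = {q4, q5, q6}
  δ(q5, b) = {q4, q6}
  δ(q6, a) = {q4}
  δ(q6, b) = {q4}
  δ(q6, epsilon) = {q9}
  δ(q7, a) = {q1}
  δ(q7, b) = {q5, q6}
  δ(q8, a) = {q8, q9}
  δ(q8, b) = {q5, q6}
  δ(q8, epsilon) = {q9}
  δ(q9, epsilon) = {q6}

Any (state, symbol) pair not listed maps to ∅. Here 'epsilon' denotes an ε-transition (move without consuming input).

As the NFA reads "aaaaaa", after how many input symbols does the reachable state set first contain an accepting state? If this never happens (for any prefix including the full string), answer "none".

1

Start in {q1}.
Read 'a': q1→{q5, q6, q7}; union {q5, q6, q7}; ε-closure = {q5, q6, q7, q9}.
None of the earlier sets intersect F, but {q5, q6, q7, q9} does.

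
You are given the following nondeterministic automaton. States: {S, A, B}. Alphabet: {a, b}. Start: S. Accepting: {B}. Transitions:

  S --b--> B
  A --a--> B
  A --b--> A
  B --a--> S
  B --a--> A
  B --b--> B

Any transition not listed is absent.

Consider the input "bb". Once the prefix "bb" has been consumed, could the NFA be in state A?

Start in {S}.
Read 'b': S→{B}; now {B}.
Read 'b': B→{B}; now {B}.
State A is not in {B}.

No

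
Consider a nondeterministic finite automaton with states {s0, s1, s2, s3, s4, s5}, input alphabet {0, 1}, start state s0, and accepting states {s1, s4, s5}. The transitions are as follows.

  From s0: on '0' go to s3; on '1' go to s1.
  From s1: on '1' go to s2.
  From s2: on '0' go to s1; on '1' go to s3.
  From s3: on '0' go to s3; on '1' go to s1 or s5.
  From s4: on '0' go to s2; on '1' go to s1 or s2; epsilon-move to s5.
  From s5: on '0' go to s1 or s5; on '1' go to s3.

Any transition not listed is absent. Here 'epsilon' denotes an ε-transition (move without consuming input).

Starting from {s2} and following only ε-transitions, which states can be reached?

{s2}

Begin with {s2}.
No ε-moves leave this set, so the closure equals the set itself.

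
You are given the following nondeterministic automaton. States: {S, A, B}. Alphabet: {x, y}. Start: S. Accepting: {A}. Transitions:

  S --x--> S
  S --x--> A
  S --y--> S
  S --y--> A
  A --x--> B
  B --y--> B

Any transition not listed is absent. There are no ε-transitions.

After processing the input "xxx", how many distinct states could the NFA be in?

Start in {S}.
Read 'x': {S} → {S, A}.
Read 'x': {S, A} → {S, A, B}.
Read 'x': {S, A, B} → {S, A, B}.
That set has 3 states.

3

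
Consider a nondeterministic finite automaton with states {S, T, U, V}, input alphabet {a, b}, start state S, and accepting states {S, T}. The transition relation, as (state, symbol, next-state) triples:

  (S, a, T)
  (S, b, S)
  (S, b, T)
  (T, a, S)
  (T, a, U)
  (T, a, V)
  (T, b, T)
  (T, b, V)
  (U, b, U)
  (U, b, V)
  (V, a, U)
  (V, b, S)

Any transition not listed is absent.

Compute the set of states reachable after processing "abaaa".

Start in {S}.
Read 'a': {S} → {T}.
Read 'b': {T} → {T, V}.
Read 'a': {T, V} → {S, U, V}.
Read 'a': {S, U, V} → {T, U}.
Read 'a': {T, U} → {S, U, V}.

{S, U, V}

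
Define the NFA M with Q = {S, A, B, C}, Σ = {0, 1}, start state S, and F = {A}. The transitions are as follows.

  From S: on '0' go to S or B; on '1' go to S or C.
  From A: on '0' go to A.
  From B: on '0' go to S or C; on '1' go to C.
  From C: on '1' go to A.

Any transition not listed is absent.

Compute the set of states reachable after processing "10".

Start in {S}.
Read '1': S→{S, C}; now {S, C}.
Read '0': S→{S, B}, C→∅; now {S, B}.

{S, B}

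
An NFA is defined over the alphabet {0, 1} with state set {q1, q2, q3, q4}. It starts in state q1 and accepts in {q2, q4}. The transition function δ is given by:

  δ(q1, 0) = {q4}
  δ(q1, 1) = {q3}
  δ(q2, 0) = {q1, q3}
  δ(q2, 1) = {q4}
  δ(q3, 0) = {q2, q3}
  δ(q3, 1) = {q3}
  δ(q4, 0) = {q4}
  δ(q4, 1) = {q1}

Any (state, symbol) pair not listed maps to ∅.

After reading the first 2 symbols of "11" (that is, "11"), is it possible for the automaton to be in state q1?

No

Start in {q1}.
Read '1': q1→{q3}; now {q3}.
Read '1': q3→{q3}; now {q3}.
State q1 is not in {q3}.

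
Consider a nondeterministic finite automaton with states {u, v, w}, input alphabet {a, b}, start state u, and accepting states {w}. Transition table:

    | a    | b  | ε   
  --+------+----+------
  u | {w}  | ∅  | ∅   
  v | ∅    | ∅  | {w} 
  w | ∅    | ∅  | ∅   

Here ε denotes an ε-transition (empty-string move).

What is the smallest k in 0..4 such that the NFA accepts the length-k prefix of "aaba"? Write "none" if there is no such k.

1

Start in {u}.
Read 'a': {u} → {w}.
None of the earlier sets intersect F, but {w} does.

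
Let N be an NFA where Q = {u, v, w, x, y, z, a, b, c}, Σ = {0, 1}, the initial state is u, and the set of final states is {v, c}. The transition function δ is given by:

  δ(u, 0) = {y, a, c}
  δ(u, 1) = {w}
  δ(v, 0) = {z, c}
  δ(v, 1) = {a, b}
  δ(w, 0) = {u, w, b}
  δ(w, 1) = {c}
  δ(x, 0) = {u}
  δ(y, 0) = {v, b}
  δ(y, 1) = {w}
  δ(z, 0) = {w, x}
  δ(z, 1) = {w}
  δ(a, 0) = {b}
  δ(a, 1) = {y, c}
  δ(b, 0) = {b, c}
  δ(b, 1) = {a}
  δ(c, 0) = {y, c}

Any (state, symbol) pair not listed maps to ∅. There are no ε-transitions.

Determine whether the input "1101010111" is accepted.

No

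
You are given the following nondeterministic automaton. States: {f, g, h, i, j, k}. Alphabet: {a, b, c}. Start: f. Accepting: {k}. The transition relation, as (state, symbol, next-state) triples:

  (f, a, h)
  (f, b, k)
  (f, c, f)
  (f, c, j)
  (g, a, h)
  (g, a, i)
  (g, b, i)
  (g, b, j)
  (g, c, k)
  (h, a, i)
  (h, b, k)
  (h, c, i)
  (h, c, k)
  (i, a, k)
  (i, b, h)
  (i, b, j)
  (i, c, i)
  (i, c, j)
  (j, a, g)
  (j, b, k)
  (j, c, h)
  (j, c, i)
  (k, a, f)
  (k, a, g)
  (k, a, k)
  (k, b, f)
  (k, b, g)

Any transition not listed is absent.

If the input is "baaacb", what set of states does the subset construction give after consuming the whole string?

{f, g, h, j, k}

Start in {f}.
Read 'b': {f} → {k}.
Read 'a': {k} → {f, g, k}.
Read 'a': {f, g, k} → {f, g, h, i, k}.
Read 'a': {f, g, h, i, k} → {f, g, h, i, k}.
Read 'c': {f, g, h, i, k} → {f, i, j, k}.
Read 'b': {f, i, j, k} → {f, g, h, j, k}.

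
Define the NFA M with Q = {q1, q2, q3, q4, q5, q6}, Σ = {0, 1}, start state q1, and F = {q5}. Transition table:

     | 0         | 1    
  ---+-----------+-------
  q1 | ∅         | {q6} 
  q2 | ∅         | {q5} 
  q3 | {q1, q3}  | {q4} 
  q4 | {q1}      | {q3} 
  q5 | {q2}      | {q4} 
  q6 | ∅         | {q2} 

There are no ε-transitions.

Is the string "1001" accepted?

Start in {q1}.
Read '1': q1→{q6}; now {q6}.
Read '0': q6→∅; now ∅.
The set is empty and remains empty for the remaining 2 symbols.
The final set ∅ contains no accepting state.

No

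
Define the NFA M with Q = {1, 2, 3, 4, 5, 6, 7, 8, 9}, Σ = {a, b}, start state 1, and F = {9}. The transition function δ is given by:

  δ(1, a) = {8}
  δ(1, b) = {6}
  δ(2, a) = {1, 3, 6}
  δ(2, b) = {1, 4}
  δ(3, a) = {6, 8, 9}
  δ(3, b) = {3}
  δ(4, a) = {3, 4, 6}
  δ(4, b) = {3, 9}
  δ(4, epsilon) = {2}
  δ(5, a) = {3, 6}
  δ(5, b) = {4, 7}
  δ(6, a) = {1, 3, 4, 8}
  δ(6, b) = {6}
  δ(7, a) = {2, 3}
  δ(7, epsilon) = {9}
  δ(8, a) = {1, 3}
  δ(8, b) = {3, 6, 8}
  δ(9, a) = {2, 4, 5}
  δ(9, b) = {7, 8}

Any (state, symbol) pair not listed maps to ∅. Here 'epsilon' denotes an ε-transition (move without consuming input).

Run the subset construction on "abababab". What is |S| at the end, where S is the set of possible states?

8

Start in {1}.
Read 'a': 1→{8}; now {8}.
Read 'b': 8→{3, 6, 8}; now {3, 6, 8}.
Read 'a': 3→{6, 8, 9}, 6→{1, 3, 4, 8}, 8→{1, 3}; union {1, 3, 4, 6, 8, 9}; ε-closure = {1, 2, 3, 4, 6, 8, 9}.
Read 'b': 1→{6}, 2→{1, 4}, 3→{3}, 4→{3, 9}, 6→{6}, 8→{3, 6, 8}, 9→{7, 8}; union {1, 3, 4, 6, 7, 8, 9}; ε-closure = {1, 2, 3, 4, 6, 7, 8, 9}.
Read 'a': 1→{8}, 2→{1, 3, 6}, 3→{6, 8, 9}, 4→{3, 4, 6}, 6→{1, 3, 4, 8}, 7→{2, 3}, 8→{1, 3}, 9→{2, 4, 5}; now {1, 2, 3, 4, 5, 6, 8, 9}.
Read 'b': 1→{6}, 2→{1, 4}, 3→{3}, 4→{3, 9}, 5→{4, 7}, 6→{6}, 8→{3, 6, 8}, 9→{7, 8}; union {1, 3, 4, 6, 7, 8, 9}; ε-closure = {1, 2, 3, 4, 6, 7, 8, 9}.
Read 'a': 1→{8}, 2→{1, 3, 6}, 3→{6, 8, 9}, 4→{3, 4, 6}, 6→{1, 3, 4, 8}, 7→{2, 3}, 8→{1, 3}, 9→{2, 4, 5}; now {1, 2, 3, 4, 5, 6, 8, 9}.
Read 'b': 1→{6}, 2→{1, 4}, 3→{3}, 4→{3, 9}, 5→{4, 7}, 6→{6}, 8→{3, 6, 8}, 9→{7, 8}; union {1, 3, 4, 6, 7, 8, 9}; ε-closure = {1, 2, 3, 4, 6, 7, 8, 9}.
That set has 8 states.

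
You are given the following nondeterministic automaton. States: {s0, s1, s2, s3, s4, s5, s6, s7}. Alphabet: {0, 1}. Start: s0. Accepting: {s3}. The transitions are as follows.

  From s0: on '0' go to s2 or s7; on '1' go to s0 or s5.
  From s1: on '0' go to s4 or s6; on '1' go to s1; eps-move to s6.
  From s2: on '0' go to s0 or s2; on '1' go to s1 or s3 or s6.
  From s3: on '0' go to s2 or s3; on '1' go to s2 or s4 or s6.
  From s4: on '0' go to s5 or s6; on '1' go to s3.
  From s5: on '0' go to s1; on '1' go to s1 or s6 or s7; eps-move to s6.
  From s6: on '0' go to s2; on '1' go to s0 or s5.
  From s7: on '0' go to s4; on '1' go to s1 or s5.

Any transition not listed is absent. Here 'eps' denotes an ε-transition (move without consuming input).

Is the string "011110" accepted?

No

Start in {s0}.
Read '0': {s0} → {s2, s7}.
Read '1': {s2, s7} → {s1, s3, s5, s6}.
Read '1': {s1, s3, s5, s6} → {s0, s1, s2, s4, s5, s6, s7}.
Read '1': {s0, s1, s2, s4, s5, s6, s7} → {s0, s1, s3, s5, s6, s7}.
Read '1': {s0, s1, s3, s5, s6, s7} → {s0, s1, s2, s4, s5, s6, s7}.
Read '0': {s0, s1, s2, s4, s5, s6, s7} → {s0, s1, s2, s4, s5, s6, s7}.
The final set {s0, s1, s2, s4, s5, s6, s7} contains no accepting state.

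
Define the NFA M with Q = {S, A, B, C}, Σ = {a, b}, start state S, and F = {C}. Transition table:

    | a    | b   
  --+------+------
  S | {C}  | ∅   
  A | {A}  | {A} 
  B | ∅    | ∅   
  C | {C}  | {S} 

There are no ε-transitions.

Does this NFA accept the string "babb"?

No

Start in {S}.
Read 'b': S→∅; now ∅.
The set is empty and remains empty for the remaining 3 symbols.
The final set ∅ contains no accepting state.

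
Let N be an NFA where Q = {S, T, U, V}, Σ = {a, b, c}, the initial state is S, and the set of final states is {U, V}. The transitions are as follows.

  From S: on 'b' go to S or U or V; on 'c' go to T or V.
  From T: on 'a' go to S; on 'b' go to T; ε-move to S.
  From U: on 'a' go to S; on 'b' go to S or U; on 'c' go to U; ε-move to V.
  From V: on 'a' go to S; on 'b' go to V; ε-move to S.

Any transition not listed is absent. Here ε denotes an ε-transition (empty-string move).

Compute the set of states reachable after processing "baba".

{S}

Start in {S}.
Read 'b': {S} → {S, U, V}.
Read 'a': {S, U, V} → {S}.
Read 'b': {S} → {S, U, V}.
Read 'a': {S, U, V} → {S}.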